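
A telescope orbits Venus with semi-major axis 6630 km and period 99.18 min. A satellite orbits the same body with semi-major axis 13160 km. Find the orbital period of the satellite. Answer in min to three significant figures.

Kepler's third law: T² ∝ a³, so T₂ = T₁ (a₂/a₁)^(3/2).
a₂/a₁ = 1.985, (a₂/a₁)^(3/2) = 2.796.
T₂ = 99.18 × 2.796 = 277.4 min.

T₂ ≈ 277 min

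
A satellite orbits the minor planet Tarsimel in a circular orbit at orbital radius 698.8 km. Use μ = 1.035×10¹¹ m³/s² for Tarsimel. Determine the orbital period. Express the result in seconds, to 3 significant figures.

r = 698.8 km = 6.988×10⁵ m.
Kepler's third law: T = 2π√(r³/μ) = 2π√((6.988×10⁵)³ / 1.035×10¹¹).
r³/μ = 3.297×10⁶ s², so T = 2π × 1.816×10³ = 1.141×10⁴ s.

T ≈ 11400 seconds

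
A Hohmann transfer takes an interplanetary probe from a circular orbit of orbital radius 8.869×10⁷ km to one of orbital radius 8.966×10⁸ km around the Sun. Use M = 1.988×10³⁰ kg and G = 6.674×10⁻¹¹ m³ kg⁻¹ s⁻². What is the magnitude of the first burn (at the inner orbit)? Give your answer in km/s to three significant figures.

μ = GM = 6.674×10⁻¹¹ × 1.988×10³⁰ = 1.327×10²⁰ m³/s².
r₁ = 8.869×10⁷ km = 8.869×10¹⁰ m.
r₂ = 8.966×10⁸ km = 8.966×10¹¹ m.
Transfer ellipse a_t = (r₁ + r₂)/2 = 4.926×10¹¹ m.
At r₁: circular v_c1 = √(μ/r₁) = 38680 m/s; transfer-perihelion v_p = √[μ(2/r₁ − 1/a_t)] = 52180 m/s.
Δv₁ = v_p − v_c1 = 13500 m/s.
= 13.50 km/s.

Δv ≈ 13.5 km/s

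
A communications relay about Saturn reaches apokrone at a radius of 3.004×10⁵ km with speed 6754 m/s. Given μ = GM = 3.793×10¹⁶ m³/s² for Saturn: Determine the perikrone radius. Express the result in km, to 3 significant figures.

perikrone radius ≈ 66200 km

r_a = 3.004×10⁸ m.
Specific energy ε = v²/2 − μ/r = -1.035×10⁸ J/kg, so a = −μ/(2ε) = 1.833×10⁸ m.
The apsides satisfy r_p + r_a = 2a, so the perikrone radius is 2a − r_a = 6.623×10⁷ m = 66227 km.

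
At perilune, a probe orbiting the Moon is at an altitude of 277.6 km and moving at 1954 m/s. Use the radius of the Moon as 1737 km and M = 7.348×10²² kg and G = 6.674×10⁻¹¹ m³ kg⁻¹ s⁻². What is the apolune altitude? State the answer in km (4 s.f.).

apolune altitude ≈ 5586 km

μ = GM = 6.674×10⁻¹¹ × 7.348×10²² = 4.904×10¹² m³/s².
r_p = 1737 + 277.6 = 2014.6 km = 2.015×10⁶ m.
Specific energy ε = v²/2 − μ/r = -5.252×10⁵ J/kg, so a = −μ/(2ε) = 4.669×10⁶ m.
The apsides satisfy r_p + r_a = 2a, so the apolune radius is 2a − r_p = 7.323×10⁶ m = 7322.9 km.
Apolune altitude = 7322.9 − 1737 = 5585.9 km.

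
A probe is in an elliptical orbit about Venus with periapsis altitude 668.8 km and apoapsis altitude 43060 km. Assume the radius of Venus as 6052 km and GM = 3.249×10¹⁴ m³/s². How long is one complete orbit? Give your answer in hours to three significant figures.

T ≈ 14.3 hours

r_p = 6052 + 668.8 = 6720.8 km = 6.7208×10⁶ m.
r_a = 6052 + 43060 = 49112 km = 4.9112×10⁷ m.
Semi-major axis a = (r_p + r_a)/2 = (6720.8 + 49112)/2 = 27916 km = 2.792×10⁷ m.
By Kepler's third law T = 2π√(a³/μ) = 2π × 8.183×10³ = 5.142×10⁴ s.
= 14.28 hours.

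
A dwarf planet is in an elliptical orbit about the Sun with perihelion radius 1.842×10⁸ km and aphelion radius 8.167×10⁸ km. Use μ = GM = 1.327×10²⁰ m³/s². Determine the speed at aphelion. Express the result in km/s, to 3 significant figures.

v ≈ 7.73 km/s

Semi-major axis a = (r_p + r_a)/2 = 5.0045×10⁸ km = 5.004×10¹¹ m.
Vis-viva: v² = μ(2/r − 1/a) = 1.327×10²⁰ × (2.449×10⁻¹² − 1.998×10⁻¹²) = 5.980×10⁷ m²/s².
v = 7733 m/s = 7.733 km/s.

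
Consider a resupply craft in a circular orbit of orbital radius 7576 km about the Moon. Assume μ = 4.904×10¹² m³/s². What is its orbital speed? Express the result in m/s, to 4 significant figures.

r = 7576 km = 7.576×10⁶ m.
For a circular orbit v = √(μ/r) = √(4.904×10¹² / 7.576×10⁶) = √(6.473×10⁵) = 804.6 m/s.

v ≈ 804.6 m/s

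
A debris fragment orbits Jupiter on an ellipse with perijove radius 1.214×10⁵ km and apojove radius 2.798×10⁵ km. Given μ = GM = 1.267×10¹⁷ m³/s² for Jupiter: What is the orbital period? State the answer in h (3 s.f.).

Semi-major axis a = (r_p + r_a)/2 = (1.2140×10⁵ + 2.7980×10⁵)/2 = 2.0060×10⁵ km = 2.006×10⁸ m.
By Kepler's third law T = 2π√(a³/μ) = 2π × 7.982×10³ = 5.015×10⁴ s.
= 13.93 h.

T ≈ 13.9 h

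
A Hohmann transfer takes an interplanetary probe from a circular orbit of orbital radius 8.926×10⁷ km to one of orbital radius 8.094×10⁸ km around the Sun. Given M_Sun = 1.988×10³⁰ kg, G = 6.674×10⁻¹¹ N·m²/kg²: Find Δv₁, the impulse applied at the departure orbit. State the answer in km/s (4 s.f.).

Δv ≈ 13.19 km/s

μ = GM = 6.674×10⁻¹¹ × 1.988×10³⁰ = 1.327×10²⁰ m³/s².
r₁ = 8.926×10⁷ km = 8.926×10¹⁰ m.
r₂ = 8.094×10⁸ km = 8.094×10¹¹ m.
Transfer ellipse a_t = (r₁ + r₂)/2 = 4.493×10¹¹ m.
At r₁: circular v_c1 = √(μ/r₁) = 38550 m/s; transfer-perihelion v_p = √[μ(2/r₁ − 1/a_t)] = 51750 m/s.
Δv₁ = v_p − v_c1 = 13190 m/s.
= 13.19 km/s.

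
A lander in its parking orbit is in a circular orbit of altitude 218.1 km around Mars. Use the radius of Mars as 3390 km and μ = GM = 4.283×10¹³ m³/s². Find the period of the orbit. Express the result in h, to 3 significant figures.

r = 3390 + 218.1 = 3608.1 km = 3.6081×10⁶ m.
Kepler's third law: T = 2π√(r³/μ) = 2π√((3.608×10⁶)³ / 4.283×10¹³).
r³/μ = 1.097×10⁶ s², so T = 2π × 1.047×10³ = 6.580×10³ s.
Converting: 6.580×10³ s ÷ 3600 = 1.828 h.

T ≈ 1.83 h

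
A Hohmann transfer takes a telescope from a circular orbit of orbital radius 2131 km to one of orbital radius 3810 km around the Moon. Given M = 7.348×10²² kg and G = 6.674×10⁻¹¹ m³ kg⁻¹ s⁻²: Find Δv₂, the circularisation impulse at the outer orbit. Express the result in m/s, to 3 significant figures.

Δv ≈ 174 m/s

μ = GM = 6.674×10⁻¹¹ × 7.348×10²² = 4.904×10¹² m³/s².
r₁ = 2131 km = 2.131×10⁶ m.
r₂ = 3810 km = 3.810×10⁶ m.
Transfer ellipse a_t = (r₁ + r₂)/2 = 2.970×10⁶ m.
At r₁: circular v_c1 = √(μ/r₁) = 1517 m/s; transfer-perilune v_p = √[μ(2/r₁ − 1/a_t)] = 1718 m/s.
At r₂: circular v_c2 = √(μ/r₂) = 1135 m/s; transfer-apolune v_a = √[μ(2/r₂ − 1/a_t)] = 960.9 m/s.
Δv₂ = v_c2 − v_a = 173.6 m/s.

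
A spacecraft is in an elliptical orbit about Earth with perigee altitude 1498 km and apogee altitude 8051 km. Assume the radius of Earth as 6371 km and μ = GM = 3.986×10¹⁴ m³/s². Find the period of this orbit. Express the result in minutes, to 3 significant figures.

T ≈ 195 minutes

r_p = 6371 + 1498 = 7869.0 km = 7.8690×10⁶ m.
r_a = 6371 + 8051 = 14422 km = 1.4422×10⁷ m.
Semi-major axis a = (r_p + r_a)/2 = (7869.0 + 14422)/2 = 11146 km = 1.115×10⁷ m.
By Kepler's third law T = 2π√(a³/μ) = 2π × 1.864×10³ = 1.171×10⁴ s.
= 195.2 minutes.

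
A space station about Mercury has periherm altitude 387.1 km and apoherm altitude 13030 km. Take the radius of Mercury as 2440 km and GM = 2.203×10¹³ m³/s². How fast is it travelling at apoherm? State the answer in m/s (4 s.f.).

v ≈ 663.4 m/s

r_p = 2440 + 387.1 = 2827.1 km = 2.8271×10⁶ m.
r_a = 2440 + 13030 = 15470 km = 1.5470×10⁷ m.
Semi-major axis a = (r_p + r_a)/2 = 9148.5 km = 9.149×10⁶ m.
Vis-viva: v² = μ(2/r − 1/a) = 2.203×10¹³ × (1.293×10⁻⁷ − 1.093×10⁻⁷) = 4.401×10⁵ m²/s².
v = 663.4 m/s.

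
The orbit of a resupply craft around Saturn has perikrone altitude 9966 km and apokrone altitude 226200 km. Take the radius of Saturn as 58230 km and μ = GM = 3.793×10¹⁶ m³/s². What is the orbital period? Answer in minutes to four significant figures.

T ≈ 1259 minutes

r_p = 58230 + 9966 = 68196 km = 6.8196×10⁷ m.
r_a = 58230 + 226200 = 284430 km = 2.8443×10⁸ m.
Semi-major axis a = (r_p + r_a)/2 = (68196 + 2.8443×10⁵)/2 = 1.7631×10⁵ km = 1.763×10⁸ m.
By Kepler's third law T = 2π√(a³/μ) = 2π × 1.202×10⁴ = 7.553×10⁴ s.
= 1259 minutes.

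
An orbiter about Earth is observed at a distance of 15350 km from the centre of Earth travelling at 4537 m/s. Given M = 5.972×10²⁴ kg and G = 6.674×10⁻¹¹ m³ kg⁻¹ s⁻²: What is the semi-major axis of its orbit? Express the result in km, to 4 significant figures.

μ = GM = 6.674×10⁻¹¹ × 5.972×10²⁴ = 3.986×10¹⁴ m³/s².
r = 1.535×10⁷ m.
Vis-viva rearranged: 1/a = 2/r − v²/μ = 1.303×10⁻⁷ − 5.165×10⁻⁸ = 7.865×10⁻⁸ m⁻¹.
a = 1.271×10⁷ m = 12715 km.

a ≈ 12710 km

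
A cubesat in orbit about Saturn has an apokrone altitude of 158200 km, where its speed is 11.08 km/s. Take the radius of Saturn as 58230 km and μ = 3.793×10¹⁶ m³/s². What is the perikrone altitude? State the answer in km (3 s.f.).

perikrone altitude ≈ 58400 km

r_a = 58230 + 158200 = 2.1643×10⁵ km = 2.164×10⁸ m.
Specific energy ε = v²/2 − μ/r = -1.139×10⁸ J/kg, so a = −μ/(2ε) = 1.665×10⁸ m.
The apsides satisfy r_p + r_a = 2a, so the perikrone radius is 2a − r_a = 1.167×10⁸ m = 1.1667×10⁵ km.
Perikrone altitude = 1.1667×10⁵ − 58230 = 58440 km.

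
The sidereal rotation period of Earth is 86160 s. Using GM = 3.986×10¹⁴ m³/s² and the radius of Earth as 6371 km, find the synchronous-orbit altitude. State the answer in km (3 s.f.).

h_sync ≈ 35800 km

A synchronous orbit has period T, so by Kepler's third law a = (μT²/4π²)^(1/3).
μT²/4π² = 3.986×10¹⁴ × (8.616×10⁴)² / 39.48 = 7.495×10²² m³.
a = 4.216×10⁷ m = 42163 km.
Altitude h = a − R = 42163 − 6371 = 35792 km.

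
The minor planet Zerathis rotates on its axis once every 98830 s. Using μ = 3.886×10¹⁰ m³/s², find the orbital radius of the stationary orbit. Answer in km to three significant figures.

A synchronous orbit has period T, so by Kepler's third law a = (μT²/4π²)^(1/3).
μT²/4π² = 3.886×10¹⁰ × (9.883×10⁴)² / 39.48 = 9.614×10¹⁸ m³.
a = 2.126×10⁶ m = 2126.4 km.

r_sync ≈ 2130 km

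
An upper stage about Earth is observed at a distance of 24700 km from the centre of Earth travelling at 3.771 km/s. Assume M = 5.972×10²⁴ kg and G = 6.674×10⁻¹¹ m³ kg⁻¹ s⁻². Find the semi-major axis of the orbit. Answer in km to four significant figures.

a ≈ 22080 km

μ = GM = 6.674×10⁻¹¹ × 5.972×10²⁴ = 3.986×10¹⁴ m³/s².
r = 2.470×10⁷ m.
Specific orbital energy ε = v²/2 − μ/r = (3771)²/2 − 3.986×10¹⁴/2.470×10⁷ = -9.026×10⁶ J/kg.
Since ε = −μ/(2a), a = −μ/(2ε) = 2.208×10⁷ m = 22078 km.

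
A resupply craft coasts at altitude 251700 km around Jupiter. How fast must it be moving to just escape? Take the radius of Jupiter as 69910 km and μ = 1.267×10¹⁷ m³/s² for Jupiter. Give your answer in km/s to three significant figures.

r = 69910 + 251700 = 321610 km = 3.2161×10⁸ m.
Escape speed v_esc = √(2μ/r) = √(2 × 1.267×10¹⁷ / 3.216×10⁸) = √(7.879×10⁸) = 28070 m/s.
= 28.07 km/s.

v_esc ≈ 28.1 km/s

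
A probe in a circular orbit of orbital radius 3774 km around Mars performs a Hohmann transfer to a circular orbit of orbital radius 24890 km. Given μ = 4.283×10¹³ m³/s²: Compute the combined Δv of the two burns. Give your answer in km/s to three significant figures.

Δv_total ≈ 1.71 km/s

r₁ = 3774 km = 3.774×10⁶ m.
r₂ = 24890 km = 2.489×10⁷ m.
Transfer ellipse a_t = (r₁ + r₂)/2 = 1.433×10⁷ m.
At r₁: circular v_c1 = √(μ/r₁) = 3369 m/s; transfer-periapsis v_p = √[μ(2/r₁ − 1/a_t)] = 4439 m/s.
Δv₁ = v_p − v_c1 = 1071 m/s.
At r₂: circular v_c2 = √(μ/r₂) = 1312 m/s; transfer-apoapsis v_a = √[μ(2/r₂ − 1/a_t)] = 673.1 m/s.
Δv₂ = v_c2 − v_a = 638.6 m/s.
Total Δv = Δv₁ + Δv₂ = 1709 m/s = 1.709 km/s.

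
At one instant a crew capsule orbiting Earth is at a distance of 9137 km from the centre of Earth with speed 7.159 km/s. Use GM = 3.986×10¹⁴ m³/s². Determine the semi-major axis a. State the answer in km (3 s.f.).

r = 9.137×10⁶ m.
Vis-viva rearranged: 1/a = 2/r − v²/μ = 2.189×10⁻⁷ − 1.286×10⁻⁷ = 9.031×10⁻⁸ m⁻¹.
a = 1.107×10⁷ m = 11073 km.

a ≈ 11100 km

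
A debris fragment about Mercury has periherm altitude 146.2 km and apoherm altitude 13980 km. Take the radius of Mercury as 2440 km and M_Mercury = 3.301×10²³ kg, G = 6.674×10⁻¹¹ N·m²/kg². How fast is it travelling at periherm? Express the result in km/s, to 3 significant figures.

μ = GM = 6.674×10⁻¹¹ × 3.301×10²³ = 2.203×10¹³ m³/s².
r_p = 2440 + 146.2 = 2586.2 km = 2.5862×10⁶ m.
r_a = 2440 + 13980 = 16420 km = 1.6420×10⁷ m.
Semi-major axis a = (r_p + r_a)/2 = 9503.1 km = 9.503×10⁶ m.
Vis-viva: v² = μ(2/r − 1/a) = 2.203×10¹³ × (7.733×10⁻⁷ − 1.052×10⁻⁷) = 1.472×10⁷ m²/s².
v = 3837 m/s = 3.837 km/s.

v ≈ 3.84 km/s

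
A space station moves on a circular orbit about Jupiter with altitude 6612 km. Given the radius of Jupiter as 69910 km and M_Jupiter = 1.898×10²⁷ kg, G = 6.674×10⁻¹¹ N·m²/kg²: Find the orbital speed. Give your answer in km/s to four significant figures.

v ≈ 40.69 km/s

μ = GM = 6.674×10⁻¹¹ × 1.898×10²⁷ = 1.267×10¹⁷ m³/s².
r = 69910 + 6612 = 76522 km = 7.6522×10⁷ m.
For a circular orbit v = √(μ/r) = √(1.267×10¹⁷ / 7.652×10⁷) = √(1.655×10⁹) = 40690 m/s.
That is 40.69 km/s.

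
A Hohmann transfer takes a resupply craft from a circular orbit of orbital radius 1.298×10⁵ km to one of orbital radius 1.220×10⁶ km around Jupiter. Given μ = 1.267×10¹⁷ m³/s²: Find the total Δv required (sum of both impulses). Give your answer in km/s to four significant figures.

Δv_total ≈ 16.48 km/s

r₁ = 1.298×10⁵ km = 1.298×10⁸ m.
r₂ = 1.220×10⁶ km = 1.220×10⁹ m.
Transfer ellipse a_t = (r₁ + r₂)/2 = 6.749×10⁸ m.
At r₁: circular v_c1 = √(μ/r₁) = 31240 m/s; transfer-perijove v_p = √[μ(2/r₁ − 1/a_t)] = 42010 m/s.
Δv₁ = v_p − v_c1 = 10760 m/s.
At r₂: circular v_c2 = √(μ/r₂) = 10190 m/s; transfer-apojove v_a = √[μ(2/r₂ − 1/a_t)] = 4469 m/s.
Δv₂ = v_c2 − v_a = 5722 m/s.
Total Δv = Δv₁ + Δv₂ = 16480 m/s = 16.48 km/s.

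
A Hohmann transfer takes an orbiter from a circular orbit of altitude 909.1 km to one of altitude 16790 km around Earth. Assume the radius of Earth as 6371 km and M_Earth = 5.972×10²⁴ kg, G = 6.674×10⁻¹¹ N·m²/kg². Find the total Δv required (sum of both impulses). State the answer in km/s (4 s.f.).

Δv_total ≈ 3.008 km/s

μ = GM = 6.674×10⁻¹¹ × 5.972×10²⁴ = 3.986×10¹⁴ m³/s².
r₁ = 6371 + 909.1 = 7280.1 km = 7.2801×10⁶ m.
r₂ = 6371 + 16790 = 23161 km = 2.3161×10⁷ m.
Transfer ellipse a_t = (r₁ + r₂)/2 = 1.522×10⁷ m.
At r₁: circular v_c1 = √(μ/r₁) = 7399 m/s; transfer-perigee v_p = √[μ(2/r₁ − 1/a_t)] = 9127 m/s.
Δv₁ = v_p − v_c1 = 1728 m/s.
At r₂: circular v_c2 = √(μ/r₂) = 4148 m/s; transfer-apogee v_a = √[μ(2/r₂ − 1/a_t)] = 2869 m/s.
Δv₂ = v_c2 − v_a = 1279 m/s.
Total Δv = Δv₁ + Δv₂ = 3008 m/s = 3.008 km/s.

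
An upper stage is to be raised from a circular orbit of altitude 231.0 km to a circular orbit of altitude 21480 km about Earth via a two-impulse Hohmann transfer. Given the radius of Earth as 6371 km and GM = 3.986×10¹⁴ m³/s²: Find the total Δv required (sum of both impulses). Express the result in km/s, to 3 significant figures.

Δv_total ≈ 3.55 km/s

r₁ = 6371 + 231.0 = 6602.0 km = 6.6020×10⁶ m.
r₂ = 6371 + 21480 = 27851 km = 2.7851×10⁷ m.
Transfer ellipse a_t = (r₁ + r₂)/2 = 1.723×10⁷ m.
At r₁: circular v_c1 = √(μ/r₁) = 7770 m/s; transfer-perigee v_p = √[μ(2/r₁ − 1/a_t)] = 9880 m/s.
Δv₁ = v_p − v_c1 = 2110 m/s.
At r₂: circular v_c2 = √(μ/r₂) = 3783 m/s; transfer-apogee v_a = √[μ(2/r₂ − 1/a_t)] = 2342 m/s.
Δv₂ = v_c2 − v_a = 1441 m/s.
Total Δv = Δv₁ + Δv₂ = 3551 m/s = 3.551 km/s.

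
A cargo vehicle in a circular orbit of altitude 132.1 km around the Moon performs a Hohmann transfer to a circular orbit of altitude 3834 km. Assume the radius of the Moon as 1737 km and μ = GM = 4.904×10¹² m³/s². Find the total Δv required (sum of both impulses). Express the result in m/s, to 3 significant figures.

r₁ = 1737 + 132.1 = 1869.1 km = 1.8691×10⁶ m.
r₂ = 1737 + 3834 = 5571.0 km = 5.5710×10⁶ m.
Transfer ellipse a_t = (r₁ + r₂)/2 = 3.720×10⁶ m.
At r₁: circular v_c1 = √(μ/r₁) = 1620 m/s; transfer-perilune v_p = √[μ(2/r₁ − 1/a_t)] = 1982 m/s.
Δv₁ = v_p − v_c1 = 362.4 m/s.
At r₂: circular v_c2 = √(μ/r₂) = 938.2 m/s; transfer-apolune v_a = √[μ(2/r₂ − 1/a_t)] = 665.0 m/s.
Δv₂ = v_c2 − v_a = 273.2 m/s.
Total Δv = Δv₁ + Δv₂ = 635.6 m/s.

Δv_total ≈ 636 m/s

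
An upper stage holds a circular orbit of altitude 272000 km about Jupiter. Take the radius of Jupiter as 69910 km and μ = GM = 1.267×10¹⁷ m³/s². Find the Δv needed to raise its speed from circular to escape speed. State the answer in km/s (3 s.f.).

r = 69910 + 272000 = 341910 km = 3.4191×10⁸ m.
Circular speed v_c = √(μ/r) = 19250 m/s.
Escape speed v_esc = √(2μ/r) = √2 × v_c = 27220 m/s.
Δv = v_esc − v_c = 7974 m/s = 7.974 km/s.

Δv ≈ 7.97 km/s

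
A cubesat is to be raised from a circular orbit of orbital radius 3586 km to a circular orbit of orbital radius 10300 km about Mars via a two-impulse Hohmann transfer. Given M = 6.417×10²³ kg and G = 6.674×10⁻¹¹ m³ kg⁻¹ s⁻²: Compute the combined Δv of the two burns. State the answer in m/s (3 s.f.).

μ = GM = 6.674×10⁻¹¹ × 6.417×10²³ = 4.283×10¹³ m³/s².
r₁ = 3586 km = 3.586×10⁶ m.
r₂ = 10300 km = 1.030×10⁷ m.
Transfer ellipse a_t = (r₁ + r₂)/2 = 6.943×10⁶ m.
At r₁: circular v_c1 = √(μ/r₁) = 3456 m/s; transfer-periapsis v_p = √[μ(2/r₁ − 1/a_t)] = 4209 m/s.
Δv₁ = v_p − v_c1 = 753.4 m/s.
At r₂: circular v_c2 = √(μ/r₂) = 2039 m/s; transfer-apoapsis v_a = √[μ(2/r₂ − 1/a_t)] = 1465 m/s.
Δv₂ = v_c2 − v_a = 573.7 m/s.
Total Δv = Δv₁ + Δv₂ = 1327 m/s.

Δv_total ≈ 1330 m/s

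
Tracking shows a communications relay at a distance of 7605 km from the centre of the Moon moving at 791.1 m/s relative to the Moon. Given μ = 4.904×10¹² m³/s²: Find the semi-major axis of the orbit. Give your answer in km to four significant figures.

a ≈ 7387 km

r = 7.605×10⁶ m.
Specific orbital energy ε = v²/2 − μ/r = (791.1)²/2 − 4.904×10¹²/7.605×10⁶ = -3.319×10⁵ J/kg.
Since ε = −μ/(2a), a = −μ/(2ε) = 7.387×10⁶ m = 7387.3 km.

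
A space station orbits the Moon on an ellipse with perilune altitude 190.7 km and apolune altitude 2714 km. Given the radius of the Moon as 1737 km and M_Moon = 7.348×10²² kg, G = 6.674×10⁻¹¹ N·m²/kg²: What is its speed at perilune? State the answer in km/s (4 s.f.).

v ≈ 1.884 km/s

μ = GM = 6.674×10⁻¹¹ × 7.348×10²² = 4.904×10¹² m³/s².
r_p = 1737 + 190.7 = 1927.7 km = 1.9277×10⁶ m.
r_a = 1737 + 2714 = 4451.0 km = 4.4510×10⁶ m.
Semi-major axis a = (r_p + r_a)/2 = 3189.3 km = 3.189×10⁶ m.
Vis-viva: v² = μ(2/r − 1/a) = 4.904×10¹² × (1.038×10⁻⁶ − 3.135×10⁻⁷) = 3.550×10⁶ m²/s².
v = 1884 m/s = 1.884 km/s.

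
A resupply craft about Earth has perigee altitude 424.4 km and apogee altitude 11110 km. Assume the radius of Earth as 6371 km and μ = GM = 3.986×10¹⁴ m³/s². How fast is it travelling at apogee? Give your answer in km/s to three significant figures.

r_p = 6371 + 424.4 = 6795.4 km = 6.7954×10⁶ m.
r_a = 6371 + 11110 = 17481 km = 1.7481×10⁷ m.
Semi-major axis a = (r_p + r_a)/2 = 12138 km = 1.214×10⁷ m.
Vis-viva: v² = μ(2/r − 1/a) = 3.986×10¹⁴ × (1.144×10⁻⁷ − 8.238×10⁻⁸) = 1.277×10⁷ m²/s².
v = 3573 m/s = 3.573 km/s.

v ≈ 3.57 km/s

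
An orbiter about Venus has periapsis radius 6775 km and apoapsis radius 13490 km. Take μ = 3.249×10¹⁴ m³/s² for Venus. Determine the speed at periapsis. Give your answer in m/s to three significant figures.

v ≈ 7990 m/s

Semi-major axis a = (r_p + r_a)/2 = 10132 km = 1.013×10⁷ m.
Vis-viva: v² = μ(2/r − 1/a) = 3.249×10¹⁴ × (2.952×10⁻⁷ − 9.869×10⁻⁸) = 6.385×10⁷ m²/s².
v = 7990 m/s.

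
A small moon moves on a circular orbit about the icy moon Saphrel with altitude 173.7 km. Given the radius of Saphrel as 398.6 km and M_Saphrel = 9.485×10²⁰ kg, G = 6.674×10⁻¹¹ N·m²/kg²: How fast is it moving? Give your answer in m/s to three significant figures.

v ≈ 333 m/s

μ = GM = 6.674×10⁻¹¹ × 9.485×10²⁰ = 6.330×10¹⁰ m³/s².
r = 398.6 + 173.7 = 572.30 km = 5.7230×10⁵ m.
For a circular orbit v = √(μ/r) = √(6.330×10¹⁰ / 5.723×10⁵) = √(1.106×10⁵) = 332.6 m/s.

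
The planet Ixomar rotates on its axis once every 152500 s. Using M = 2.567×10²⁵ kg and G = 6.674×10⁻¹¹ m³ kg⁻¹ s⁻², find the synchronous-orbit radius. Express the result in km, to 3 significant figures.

μ = GM = 6.674×10⁻¹¹ × 2.567×10²⁵ = 1.713×10¹⁵ m³/s².
A synchronous orbit has period T, so by Kepler's third law a = (μT²/4π²)^(1/3).
μT²/4π² = 1.713×10¹⁵ × (1.525×10⁵)² / 39.48 = 1.009×10²⁴ m³.
a = 1.003×10⁸ m = 1.0031×10⁵ km.

r_sync ≈ 1.00×10⁵ km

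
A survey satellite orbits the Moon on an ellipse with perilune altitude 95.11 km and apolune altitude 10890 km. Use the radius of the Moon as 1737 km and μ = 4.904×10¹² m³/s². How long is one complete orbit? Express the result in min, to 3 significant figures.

r_p = 1737 + 95.11 = 1832.1 km = 1.8321×10⁶ m.
r_a = 1737 + 10890 = 12627 km = 1.2627×10⁷ m.
Semi-major axis a = (r_p + r_a)/2 = (1832.1 + 12627)/2 = 7229.6 km = 7.230×10⁶ m.
By Kepler's third law T = 2π√(a³/μ) = 2π × 8.778×10³ = 5.515×10⁴ s.
= 919.2 min.

T ≈ 919 min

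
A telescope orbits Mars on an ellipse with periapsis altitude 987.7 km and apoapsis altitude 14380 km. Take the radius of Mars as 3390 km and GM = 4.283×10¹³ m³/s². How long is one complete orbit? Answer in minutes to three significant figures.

T ≈ 590 minutes

r_p = 3390 + 987.7 = 4377.7 km = 4.3777×10⁶ m.
r_a = 3390 + 14380 = 17770 km = 1.7770×10⁷ m.
Semi-major axis a = (r_p + r_a)/2 = (4377.7 + 17770)/2 = 11074 km = 1.107×10⁷ m.
By Kepler's third law T = 2π√(a³/μ) = 2π × 5.631×10³ = 3.538×10⁴ s.
= 589.7 minutes.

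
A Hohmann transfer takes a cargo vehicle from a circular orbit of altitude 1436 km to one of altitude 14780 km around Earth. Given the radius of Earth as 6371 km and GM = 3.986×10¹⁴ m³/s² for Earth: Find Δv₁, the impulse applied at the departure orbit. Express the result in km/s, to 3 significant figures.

r₁ = 6371 + 1436 = 7807.0 km = 7.8070×10⁶ m.
r₂ = 6371 + 14780 = 21151 km = 2.1151×10⁷ m.
Transfer ellipse a_t = (r₁ + r₂)/2 = 1.448×10⁷ m.
At r₁: circular v_c1 = √(μ/r₁) = 7145 m/s; transfer-perigee v_p = √[μ(2/r₁ − 1/a_t)] = 8636 m/s.
Δv₁ = v_p − v_c1 = 1491 m/s.
= 1.491 km/s.

Δv ≈ 1.49 km/s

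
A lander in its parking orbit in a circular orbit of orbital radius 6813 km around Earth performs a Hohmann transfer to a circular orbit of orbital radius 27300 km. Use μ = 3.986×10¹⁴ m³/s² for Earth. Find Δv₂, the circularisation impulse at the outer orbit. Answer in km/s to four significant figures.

Δv ≈ 1.406 km/s

r₁ = 6813 km = 6.813×10⁶ m.
r₂ = 27300 km = 2.730×10⁷ m.
Transfer ellipse a_t = (r₁ + r₂)/2 = 1.706×10⁷ m.
At r₁: circular v_c1 = √(μ/r₁) = 7649 m/s; transfer-perigee v_p = √[μ(2/r₁ − 1/a_t)] = 9677 m/s.
At r₂: circular v_c2 = √(μ/r₂) = 3821 m/s; transfer-apogee v_a = √[μ(2/r₂ − 1/a_t)] = 2415 m/s.
Δv₂ = v_c2 − v_a = 1406 m/s.
= 1.406 km/s.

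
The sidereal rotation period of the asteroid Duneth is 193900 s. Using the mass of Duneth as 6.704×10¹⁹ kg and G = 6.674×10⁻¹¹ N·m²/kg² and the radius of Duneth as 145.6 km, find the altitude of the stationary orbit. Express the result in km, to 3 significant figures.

h_sync ≈ 1480 km

μ = GM = 6.674×10⁻¹¹ × 6.704×10¹⁹ = 4.474×10⁹ m³/s².
A synchronous orbit has period T, so by Kepler's third law a = (μT²/4π²)^(1/3).
μT²/4π² = 4.474×10⁹ × (1.939×10⁵)² / 39.48 = 4.261×10¹⁸ m³.
a = 1.621×10⁶ m = 1621.2 km.
Altitude h = a − R = 1621.2 − 145.6 = 1475.6 km.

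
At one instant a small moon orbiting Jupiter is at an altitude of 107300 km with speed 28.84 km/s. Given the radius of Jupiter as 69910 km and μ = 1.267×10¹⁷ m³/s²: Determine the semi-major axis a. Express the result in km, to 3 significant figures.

r = 69910 + 107300 = 1.7721×10⁵ km = 1.772×10⁸ m.
Specific orbital energy ε = v²/2 − μ/r = (28840)²/2 − 1.267×10¹⁷/1.772×10⁸ = -2.991×10⁸ J/kg.
Since ε = −μ/(2a), a = −μ/(2ε) = 2.118×10⁸ m = 2.1180×10⁵ km.

a ≈ 2.12×10⁵ km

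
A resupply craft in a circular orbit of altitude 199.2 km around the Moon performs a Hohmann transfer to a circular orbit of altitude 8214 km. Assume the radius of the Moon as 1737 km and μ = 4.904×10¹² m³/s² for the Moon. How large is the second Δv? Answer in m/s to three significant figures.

Δv ≈ 301 m/s

r₁ = 1737 + 199.2 = 1936.2 km = 1.9362×10⁶ m.
r₂ = 1737 + 8214 = 9951.0 km = 9.9510×10⁶ m.
Transfer ellipse a_t = (r₁ + r₂)/2 = 5.944×10⁶ m.
At r₁: circular v_c1 = √(μ/r₁) = 1591 m/s; transfer-perilune v_p = √[μ(2/r₁ − 1/a_t)] = 2059 m/s.
At r₂: circular v_c2 = √(μ/r₂) = 702.0 m/s; transfer-apolune v_a = √[μ(2/r₂ − 1/a_t)] = 400.7 m/s.
Δv₂ = v_c2 − v_a = 301.3 m/s.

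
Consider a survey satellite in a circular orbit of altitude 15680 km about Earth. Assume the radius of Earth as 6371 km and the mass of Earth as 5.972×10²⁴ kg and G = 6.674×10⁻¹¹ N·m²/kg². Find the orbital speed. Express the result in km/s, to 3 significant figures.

μ = GM = 6.674×10⁻¹¹ × 5.972×10²⁴ = 3.986×10¹⁴ m³/s².
r = 6371 + 15680 = 22051 km = 2.2051×10⁷ m.
For a circular orbit v = √(μ/r) = √(3.986×10¹⁴ / 2.205×10⁷) = √(1.807×10⁷) = 4251 m/s.
That is 4.251 km/s.

v ≈ 4.25 km/s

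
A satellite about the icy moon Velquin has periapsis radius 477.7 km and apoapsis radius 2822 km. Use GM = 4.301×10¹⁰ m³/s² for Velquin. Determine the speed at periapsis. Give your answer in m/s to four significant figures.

Semi-major axis a = (r_p + r_a)/2 = 1649.8 km = 1.650×10⁶ m.
Vis-viva: v² = μ(2/r − 1/a) = 4.301×10¹⁰ × (4.187×10⁻⁶ − 6.061×10⁻⁷) = 1.540×10⁵ m²/s².
v = 392.4 m/s.

v ≈ 392.4 m/s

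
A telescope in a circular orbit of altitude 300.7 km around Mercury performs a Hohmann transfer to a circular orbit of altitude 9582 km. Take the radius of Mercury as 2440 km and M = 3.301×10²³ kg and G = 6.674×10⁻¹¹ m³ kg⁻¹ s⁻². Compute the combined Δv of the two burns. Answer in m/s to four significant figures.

Δv_total ≈ 1312 m/s

μ = GM = 6.674×10⁻¹¹ × 3.301×10²³ = 2.203×10¹³ m³/s².
r₁ = 2440 + 300.7 = 2740.7 km = 2.7407×10⁶ m.
r₂ = 2440 + 9582 = 12022 km = 1.2022×10⁷ m.
Transfer ellipse a_t = (r₁ + r₂)/2 = 7.381×10⁶ m.
At r₁: circular v_c1 = √(μ/r₁) = 2835 m/s; transfer-periherm v_p = √[μ(2/r₁ − 1/a_t)] = 3618 m/s.
Δv₁ = v_p − v_c1 = 783.1 m/s.
At r₂: circular v_c2 = √(μ/r₂) = 1354 m/s; transfer-apoherm v_a = √[μ(2/r₂ − 1/a_t)] = 824.9 m/s.
Δv₂ = v_c2 − v_a = 528.8 m/s.
Total Δv = Δv₁ + Δv₂ = 1312 m/s.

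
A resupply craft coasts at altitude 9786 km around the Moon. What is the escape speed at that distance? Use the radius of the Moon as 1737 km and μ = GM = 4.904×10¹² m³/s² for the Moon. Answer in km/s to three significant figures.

r = 1737 + 9786 = 11523 km = 1.1523×10⁷ m.
Escape speed v_esc = √(2μ/r) = √(2 × 4.904×10¹² / 1.152×10⁷) = √(8.512×10⁵) = 922.6 m/s.
= 0.9226 km/s.

v_esc ≈ 0.923 km/s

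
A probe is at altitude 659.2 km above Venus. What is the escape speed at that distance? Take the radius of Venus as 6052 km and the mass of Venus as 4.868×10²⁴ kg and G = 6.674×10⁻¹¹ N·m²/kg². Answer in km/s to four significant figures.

μ = GM = 6.674×10⁻¹¹ × 4.868×10²⁴ = 3.249×10¹⁴ m³/s².
r = 6052 + 659.2 = 6711.2 km = 6.7112×10⁶ m.
Escape speed v_esc = √(2μ/r) = √(2 × 3.249×10¹⁴ / 6.711×10⁶) = √(9.682×10⁷) = 9840 m/s.
= 9.840 km/s.

v_esc ≈ 9.840 km/s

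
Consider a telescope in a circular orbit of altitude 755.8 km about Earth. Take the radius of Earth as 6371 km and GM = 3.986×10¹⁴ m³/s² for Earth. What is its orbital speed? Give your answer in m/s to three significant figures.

v ≈ 7480 m/s

r = 6371 + 755.8 = 7126.8 km = 7.1268×10⁶ m.
For a circular orbit v = √(μ/r) = √(3.986×10¹⁴ / 7.127×10⁶) = √(5.593×10⁷) = 7479 m/s.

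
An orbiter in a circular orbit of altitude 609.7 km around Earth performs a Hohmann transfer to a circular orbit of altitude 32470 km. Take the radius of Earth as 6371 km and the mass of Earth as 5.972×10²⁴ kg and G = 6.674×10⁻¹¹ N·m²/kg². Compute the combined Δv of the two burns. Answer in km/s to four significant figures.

μ = GM = 6.674×10⁻¹¹ × 5.972×10²⁴ = 3.986×10¹⁴ m³/s².
r₁ = 6371 + 609.7 = 6980.7 km = 6.9807×10⁶ m.
r₂ = 6371 + 32470 = 38841 km = 3.8841×10⁷ m.
Transfer ellipse a_t = (r₁ + r₂)/2 = 2.291×10⁷ m.
At r₁: circular v_c1 = √(μ/r₁) = 7556 m/s; transfer-perigee v_p = √[μ(2/r₁ − 1/a_t)] = 9838 m/s.
Δv₁ = v_p − v_c1 = 2282 m/s.
At r₂: circular v_c2 = √(μ/r₂) = 3203 m/s; transfer-apogee v_a = √[μ(2/r₂ − 1/a_t)] = 1768 m/s.
Δv₂ = v_c2 − v_a = 1435 m/s.
Total Δv = Δv₁ + Δv₂ = 3717 m/s = 3.717 km/s.

Δv_total ≈ 3.717 km/s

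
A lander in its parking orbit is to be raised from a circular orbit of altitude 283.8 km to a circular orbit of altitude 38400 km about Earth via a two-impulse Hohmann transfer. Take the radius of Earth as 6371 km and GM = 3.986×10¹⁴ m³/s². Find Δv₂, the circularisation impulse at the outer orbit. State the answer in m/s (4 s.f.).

Δv ≈ 1466 m/s

r₁ = 6371 + 283.8 = 6654.8 km = 6.6548×10⁶ m.
r₂ = 6371 + 38400 = 44771 km = 4.4771×10⁷ m.
Transfer ellipse a_t = (r₁ + r₂)/2 = 2.571×10⁷ m.
At r₁: circular v_c1 = √(μ/r₁) = 7739 m/s; transfer-perigee v_p = √[μ(2/r₁ − 1/a_t)] = 10210 m/s.
At r₂: circular v_c2 = √(μ/r₂) = 2984 m/s; transfer-apogee v_a = √[μ(2/r₂ − 1/a_t)] = 1518 m/s.
Δv₂ = v_c2 − v_a = 1466 m/s.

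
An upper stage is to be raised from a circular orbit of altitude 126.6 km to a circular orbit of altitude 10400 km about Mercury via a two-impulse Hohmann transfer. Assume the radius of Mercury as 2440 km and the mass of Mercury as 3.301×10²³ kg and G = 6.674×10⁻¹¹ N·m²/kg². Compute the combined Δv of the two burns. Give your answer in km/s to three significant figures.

μ = GM = 6.674×10⁻¹¹ × 3.301×10²³ = 2.203×10¹³ m³/s².
r₁ = 2440 + 126.6 = 2566.6 km = 2.5666×10⁶ m.
r₂ = 2440 + 10400 = 12840 km = 1.2840×10⁷ m.
Transfer ellipse a_t = (r₁ + r₂)/2 = 7.703×10⁶ m.
At r₁: circular v_c1 = √(μ/r₁) = 2930 m/s; transfer-periherm v_p = √[μ(2/r₁ − 1/a_t)] = 3783 m/s.
Δv₁ = v_p − v_c1 = 852.7 m/s.
At r₂: circular v_c2 = √(μ/r₂) = 1310 m/s; transfer-apoherm v_a = √[μ(2/r₂ − 1/a_t)] = 756.1 m/s.
Δv₂ = v_c2 − v_a = 553.8 m/s.
Total Δv = Δv₁ + Δv₂ = 1407 m/s = 1.407 km/s.

Δv_total ≈ 1.41 km/s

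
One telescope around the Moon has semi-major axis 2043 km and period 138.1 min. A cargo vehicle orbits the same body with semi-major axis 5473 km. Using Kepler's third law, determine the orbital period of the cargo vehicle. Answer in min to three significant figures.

Kepler's third law: T² ∝ a³, so T₂ = T₁ (a₂/a₁)^(3/2).
a₂/a₁ = 2.679, (a₂/a₁)^(3/2) = 4.385.
T₂ = 138.1 × 4.385 = 605.5 min.

T₂ ≈ 606 min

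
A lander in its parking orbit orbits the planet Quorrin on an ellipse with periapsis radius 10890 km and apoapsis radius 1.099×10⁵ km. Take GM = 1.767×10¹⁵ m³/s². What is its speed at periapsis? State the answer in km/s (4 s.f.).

Semi-major axis a = (r_p + r_a)/2 = 60395 km = 6.040×10⁷ m.
Vis-viva: v² = μ(2/r − 1/a) = 1.767×10¹⁵ × (1.837×10⁻⁷ − 1.656×10⁻⁸) = 2.953×10⁸ m²/s².
v = 17180 m/s = 17.18 km/s.

v ≈ 17.18 km/s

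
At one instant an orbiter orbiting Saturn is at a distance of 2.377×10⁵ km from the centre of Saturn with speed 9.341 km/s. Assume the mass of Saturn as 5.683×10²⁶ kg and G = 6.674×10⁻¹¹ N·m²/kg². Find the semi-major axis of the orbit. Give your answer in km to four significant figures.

a ≈ 1.636×10⁵ km

μ = GM = 6.674×10⁻¹¹ × 5.683×10²⁶ = 3.793×10¹⁶ m³/s².
r = 2.377×10⁸ m.
Vis-viva rearranged: 1/a = 2/r − v²/μ = 8.414×10⁻⁹ − 2.301×10⁻⁹ = 6.113×10⁻⁹ m⁻¹.
a = 1.636×10⁸ m = 1.6357×10⁵ km.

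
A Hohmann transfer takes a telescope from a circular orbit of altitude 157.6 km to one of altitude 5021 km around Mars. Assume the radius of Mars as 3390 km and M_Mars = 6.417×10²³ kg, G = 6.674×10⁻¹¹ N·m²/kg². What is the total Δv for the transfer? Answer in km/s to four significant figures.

Δv_total ≈ 1.165 km/s

μ = GM = 6.674×10⁻¹¹ × 6.417×10²³ = 4.283×10¹³ m³/s².
r₁ = 3390 + 157.6 = 3547.6 km = 3.5476×10⁶ m.
r₂ = 3390 + 5021 = 8411.0 km = 8.4110×10⁶ m.
Transfer ellipse a_t = (r₁ + r₂)/2 = 5.979×10⁶ m.
At r₁: circular v_c1 = √(μ/r₁) = 3474 m/s; transfer-periapsis v_p = √[μ(2/r₁ − 1/a_t)] = 4121 m/s.
Δv₁ = v_p − v_c1 = 646.4 m/s.
At r₂: circular v_c2 = √(μ/r₂) = 2256 m/s; transfer-apoapsis v_a = √[μ(2/r₂ − 1/a_t)] = 1738 m/s.
Δv₂ = v_c2 − v_a = 518.4 m/s.
Total Δv = Δv₁ + Δv₂ = 1165 m/s = 1.165 km/s.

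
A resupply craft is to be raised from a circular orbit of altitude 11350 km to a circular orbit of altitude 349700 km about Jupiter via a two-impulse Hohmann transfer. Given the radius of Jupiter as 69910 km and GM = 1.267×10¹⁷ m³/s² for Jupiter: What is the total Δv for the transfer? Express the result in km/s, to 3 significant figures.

Δv_total ≈ 19.1 km/s

r₁ = 69910 + 11350 = 81260 km = 8.1260×10⁷ m.
r₂ = 69910 + 349700 = 419610 km = 4.1961×10⁸ m.
Transfer ellipse a_t = (r₁ + r₂)/2 = 2.504×10⁸ m.
At r₁: circular v_c1 = √(μ/r₁) = 39490 m/s; transfer-perijove v_p = √[μ(2/r₁ − 1/a_t)] = 51110 m/s.
Δv₁ = v_p − v_c1 = 11630 m/s.
At r₂: circular v_c2 = √(μ/r₂) = 17380 m/s; transfer-apojove v_a = √[μ(2/r₂ − 1/a_t)] = 9898 m/s.
Δv₂ = v_c2 − v_a = 7478 m/s.
Total Δv = Δv₁ + Δv₂ = 19100 m/s = 19.10 km/s.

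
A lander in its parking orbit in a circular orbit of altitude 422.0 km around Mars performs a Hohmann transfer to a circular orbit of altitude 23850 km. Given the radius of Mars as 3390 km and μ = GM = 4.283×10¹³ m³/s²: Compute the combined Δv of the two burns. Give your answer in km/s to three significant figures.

Δv_total ≈ 1.72 km/s

r₁ = 3390 + 422.0 = 3812.0 km = 3.8120×10⁶ m.
r₂ = 3390 + 23850 = 27240 km = 2.7240×10⁷ m.
Transfer ellipse a_t = (r₁ + r₂)/2 = 1.553×10⁷ m.
At r₁: circular v_c1 = √(μ/r₁) = 3352 m/s; transfer-periapsis v_p = √[μ(2/r₁ − 1/a_t)] = 4440 m/s.
Δv₁ = v_p − v_c1 = 1088 m/s.
At r₂: circular v_c2 = √(μ/r₂) = 1254 m/s; transfer-apoapsis v_a = √[μ(2/r₂ − 1/a_t)] = 621.3 m/s.
Δv₂ = v_c2 − v_a = 632.6 m/s.
Total Δv = Δv₁ + Δv₂ = 1721 m/s = 1.721 km/s.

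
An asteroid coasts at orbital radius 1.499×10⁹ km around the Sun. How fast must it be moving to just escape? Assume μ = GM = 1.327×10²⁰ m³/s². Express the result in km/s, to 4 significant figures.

r = 1.499×10⁹ km = 1.499×10¹² m.
Escape speed v_esc = √(2μ/r) = √(2 × 1.327×10²⁰ / 1.499×10¹²) = √(1.771×10⁸) = 13310 m/s.
= 13.31 km/s.

v_esc ≈ 13.31 km/s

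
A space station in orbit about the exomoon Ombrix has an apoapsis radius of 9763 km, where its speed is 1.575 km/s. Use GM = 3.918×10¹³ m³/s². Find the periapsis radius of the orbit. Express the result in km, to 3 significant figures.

periapsis radius ≈ 4370 km

r_a = 9.763×10⁶ m.
Specific energy ε = v²/2 − μ/r = -2.773×10⁶ J/kg, so a = −μ/(2ε) = 7.065×10⁶ m.
The apsides satisfy r_p + r_a = 2a, so the periapsis radius is 2a − r_a = 4.367×10⁶ m = 4367.1 km.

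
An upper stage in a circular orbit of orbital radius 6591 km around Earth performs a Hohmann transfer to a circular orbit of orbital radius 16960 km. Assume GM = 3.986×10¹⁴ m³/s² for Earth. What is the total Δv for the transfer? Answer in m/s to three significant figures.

Δv_total ≈ 2780 m/s

r₁ = 6591 km = 6.591×10⁶ m.
r₂ = 16960 km = 1.696×10⁷ m.
Transfer ellipse a_t = (r₁ + r₂)/2 = 1.178×10⁷ m.
At r₁: circular v_c1 = √(μ/r₁) = 7777 m/s; transfer-perigee v_p = √[μ(2/r₁ − 1/a_t)] = 9333 m/s.
Δv₁ = v_p − v_c1 = 1556 m/s.
At r₂: circular v_c2 = √(μ/r₂) = 4848 m/s; transfer-apogee v_a = √[μ(2/r₂ − 1/a_t)] = 3627 m/s.
Δv₂ = v_c2 − v_a = 1221 m/s.
Total Δv = Δv₁ + Δv₂ = 2777 m/s.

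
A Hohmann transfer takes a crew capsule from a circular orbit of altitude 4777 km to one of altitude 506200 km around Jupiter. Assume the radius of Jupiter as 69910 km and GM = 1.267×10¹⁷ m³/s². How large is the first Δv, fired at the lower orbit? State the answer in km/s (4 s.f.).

r₁ = 69910 + 4777 = 74687 km = 7.4687×10⁷ m.
r₂ = 69910 + 506200 = 576110 km = 5.7611×10⁸ m.
Transfer ellipse a_t = (r₁ + r₂)/2 = 3.254×10⁸ m.
At r₁: circular v_c1 = √(μ/r₁) = 41190 m/s; transfer-perijove v_p = √[μ(2/r₁ − 1/a_t)] = 54800 m/s.
Δv₁ = v_p − v_c1 = 13620 m/s.
= 13.62 km/s.

Δv ≈ 13.62 km/s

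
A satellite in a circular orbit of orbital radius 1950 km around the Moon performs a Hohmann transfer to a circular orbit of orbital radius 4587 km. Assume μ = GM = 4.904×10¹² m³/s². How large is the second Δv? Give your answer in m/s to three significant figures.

r₁ = 1950 km = 1.950×10⁶ m.
r₂ = 4587 km = 4.587×10⁶ m.
Transfer ellipse a_t = (r₁ + r₂)/2 = 3.268×10⁶ m.
At r₁: circular v_c1 = √(μ/r₁) = 1586 m/s; transfer-perilune v_p = √[μ(2/r₁ − 1/a_t)] = 1879 m/s.
At r₂: circular v_c2 = √(μ/r₂) = 1034 m/s; transfer-apolune v_a = √[μ(2/r₂ − 1/a_t)] = 798.6 m/s.
Δv₂ = v_c2 − v_a = 235.3 m/s.

Δv ≈ 235 m/s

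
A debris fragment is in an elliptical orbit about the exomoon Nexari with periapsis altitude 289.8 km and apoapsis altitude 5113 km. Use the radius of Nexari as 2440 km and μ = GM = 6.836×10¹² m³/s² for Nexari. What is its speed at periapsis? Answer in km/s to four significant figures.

r_p = 2440 + 289.8 = 2729.8 km = 2.7298×10⁶ m.
r_a = 2440 + 5113 = 7553.0 km = 7.5530×10⁶ m.
Semi-major axis a = (r_p + r_a)/2 = 5141.4 km = 5.141×10⁶ m.
Vis-viva: v² = μ(2/r − 1/a) = 6.836×10¹² × (7.327×10⁻⁷ − 1.945×10⁻⁷) = 3.679×10⁶ m²/s².
v = 1918 m/s = 1.918 km/s.

v ≈ 1.918 km/s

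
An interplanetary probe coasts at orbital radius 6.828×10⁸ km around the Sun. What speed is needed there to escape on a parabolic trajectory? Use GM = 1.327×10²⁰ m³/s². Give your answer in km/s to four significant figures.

r = 6.828×10⁸ km = 6.828×10¹¹ m.
Escape speed v_esc = √(2μ/r) = √(2 × 1.327×10²⁰ / 6.828×10¹¹) = √(3.887×10⁸) = 19720 m/s.
= 19.72 km/s.

v_esc ≈ 19.72 km/s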